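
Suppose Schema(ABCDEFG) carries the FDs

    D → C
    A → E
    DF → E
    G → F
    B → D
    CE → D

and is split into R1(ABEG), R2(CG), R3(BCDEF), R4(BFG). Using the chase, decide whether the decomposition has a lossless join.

Yes

Chase test. Columns are ABCDEFG; row i has aⱼ where attribute j ∈ Ri, else bᵢⱼ.
Initial tableau (one row per fragment):
  row 1: a1 a2 b13 b14 a5 b16 a7
  row 2: b21 b22 a3 b24 b25 b26 a7
  row 3: b31 a2 a3 a4 a5 a6 b37
  row 4: b41 a2 b43 b44 b45 a6 a7
Rows 1 and 2 agree on G; apply G→F and equate their F entries.
Rows 1 and 4 agree on G; apply G→F and equate their F entries.
Rows 1 and 3 agree on B; apply B→D and equate their D entries.
Rows 1 and 4 agree on B; apply B→D and equate their D entries.
Rows 1 and 3 agree on D; apply D→C and equate their C entries.
Rows 1 and 4 agree on D; apply D→C and equate their C entries.
Rows 1 and 4 agree on DF; apply DF→E and equate their E entries.
Row 1 is now all distinguished symbols — the join is lossless.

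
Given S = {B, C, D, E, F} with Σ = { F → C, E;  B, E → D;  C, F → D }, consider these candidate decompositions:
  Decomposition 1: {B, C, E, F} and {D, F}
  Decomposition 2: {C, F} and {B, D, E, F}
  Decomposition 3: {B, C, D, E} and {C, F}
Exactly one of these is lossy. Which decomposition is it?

Decomposition 1: common = {F}, closure = {C, D, E, F} → lossless.
Decomposition 2: common = {F}, closure = {C, D, E, F} → lossless.
Decomposition 3: common = {C}, closure = {C} → lossy.

Decomposition 3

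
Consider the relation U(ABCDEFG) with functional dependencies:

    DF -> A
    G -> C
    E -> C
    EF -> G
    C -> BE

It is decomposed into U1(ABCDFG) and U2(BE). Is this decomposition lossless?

No

Common attributes: U1 ∩ U2 = {B}.
No dependency enlarges {B}, so (B)⁺ = {B}.
The closure contains neither all of U1 = {ABCDFG} nor all of U2 = {BE}, so the common attributes are not a superkey of either fragment. The join is lossy.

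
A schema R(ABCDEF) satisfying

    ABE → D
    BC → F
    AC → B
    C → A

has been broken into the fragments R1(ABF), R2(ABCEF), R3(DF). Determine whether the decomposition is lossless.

Chase test. Columns are ABCDEF; row i has aⱼ where attribute j ∈ Ri, else bᵢⱼ.
Initial tableau (one row per fragment):
  row 1: a1 a2 b13 b14 b15 a6
  row 2: a1 a2 a3 b24 a5 a6
  row 3: b31 b32 b33 a4 b35 a6
No row becomes fully distinguished — the join is lossy.

No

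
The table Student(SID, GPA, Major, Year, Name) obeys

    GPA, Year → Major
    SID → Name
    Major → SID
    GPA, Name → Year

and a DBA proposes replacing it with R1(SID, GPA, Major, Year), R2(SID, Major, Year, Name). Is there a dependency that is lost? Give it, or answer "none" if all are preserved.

GPA, Name → Year

Check GPA, Name → Year: no single fragment contains all of {GPA, Year, Name}, and the restricted closure of {GPA, Name} across the fragments never reaches {Year}.
GPA, Year → Major is preserved.
SID → Name is preserved.
Major → SID is preserved.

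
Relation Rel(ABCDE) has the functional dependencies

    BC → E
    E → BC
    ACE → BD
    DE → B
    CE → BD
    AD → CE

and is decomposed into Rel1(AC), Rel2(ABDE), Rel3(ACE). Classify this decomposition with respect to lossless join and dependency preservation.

Lossless test (chase): Rows 2 and 3 agree on E; apply E→BC and equate their BC entries. Rows 2 and 3 agree on ACE; apply ACE→BD and equate their BD entries. Row 2 is now all distinguished symbols — the join is lossless.
Dependency preservation: the restricted closure of {BC} across the fragments never reaches {E}, so BC → E cannot be enforced without a join — not preserved.

lossless but not dependency-preserving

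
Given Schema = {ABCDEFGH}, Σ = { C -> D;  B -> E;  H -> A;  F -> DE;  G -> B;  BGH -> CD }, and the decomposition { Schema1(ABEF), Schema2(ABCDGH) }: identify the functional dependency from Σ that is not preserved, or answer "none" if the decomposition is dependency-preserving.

F -> DE

Check F → DE: no single fragment contains all of {DEF}, and the restricted closure of {F} across the fragments never reaches {DE}.
C → D is preserved.
B → E is preserved.
H → A is preserved.
G → B is preserved.
BGH → CD is preserved.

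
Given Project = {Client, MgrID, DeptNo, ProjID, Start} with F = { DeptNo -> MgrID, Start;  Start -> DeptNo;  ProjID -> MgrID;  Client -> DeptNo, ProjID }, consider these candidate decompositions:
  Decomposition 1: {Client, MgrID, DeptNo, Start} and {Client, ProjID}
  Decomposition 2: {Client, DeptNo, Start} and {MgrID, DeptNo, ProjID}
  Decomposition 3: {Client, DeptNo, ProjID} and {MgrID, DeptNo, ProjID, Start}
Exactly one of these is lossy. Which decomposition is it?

Decomposition 1: common = {Client}, closure = {Client, MgrID, DeptNo, ProjID, Start} → lossless.
Decomposition 2: common = {DeptNo}, closure = {MgrID, DeptNo, Start} → lossy.
Decomposition 3: common = {DeptNo, ProjID}, closure = {MgrID, DeptNo, ProjID, Start} → lossless.

Decomposition 2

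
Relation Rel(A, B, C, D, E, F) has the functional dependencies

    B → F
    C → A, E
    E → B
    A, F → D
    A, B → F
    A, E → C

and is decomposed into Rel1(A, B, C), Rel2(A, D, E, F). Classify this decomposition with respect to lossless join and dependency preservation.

lossy and not dependency-preserving

Lossless test: (A)⁺ = {A}, which is a superkey of neither fragment — lossy.
Dependency preservation: the restricted closure of {B} across the fragments never reaches {F}, so B → F cannot be enforced without a join — not preserved.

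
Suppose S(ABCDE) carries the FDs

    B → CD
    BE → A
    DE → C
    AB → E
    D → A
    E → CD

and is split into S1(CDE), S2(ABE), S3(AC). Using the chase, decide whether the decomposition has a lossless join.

Yes

Chase test. Columns are ABCDE; row i has aⱼ where attribute j ∈ Si, else bᵢⱼ.
Initial tableau (one row per fragment):
  row 1: b11 b12 a3 a4 a5
  row 2: a1 a2 b23 b24 a5
  row 3: a1 b32 a3 b34 b35
Rows 1 and 2 agree on E; apply E→CD and equate their CD entries.
Rows 1 and 2 agree on D; apply D→A and equate their A entries.
Row 2 is now all distinguished symbols — the join is lossless.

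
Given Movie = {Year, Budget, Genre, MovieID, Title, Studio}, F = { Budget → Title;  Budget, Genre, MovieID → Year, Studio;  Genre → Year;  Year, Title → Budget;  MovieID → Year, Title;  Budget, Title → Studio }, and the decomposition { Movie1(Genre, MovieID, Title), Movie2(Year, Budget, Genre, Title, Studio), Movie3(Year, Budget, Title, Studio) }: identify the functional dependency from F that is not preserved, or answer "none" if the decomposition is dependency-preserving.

Check MovieID → Year, Title: no single fragment contains all of {Year, MovieID, Title}, and the restricted closure of {MovieID} across the fragments never reaches {Year, Title}.
Budget → Title is preserved.
Budget, Genre, MovieID → Year, Studio is preserved.
Genre → Year is preserved.
Year, Title → Budget is preserved.
Budget, Title → Studio is preserved.

MovieID → Year, Title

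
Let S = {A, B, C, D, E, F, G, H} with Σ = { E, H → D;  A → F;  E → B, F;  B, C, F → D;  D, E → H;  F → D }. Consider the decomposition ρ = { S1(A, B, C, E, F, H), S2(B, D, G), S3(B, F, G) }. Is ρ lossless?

Chase test. Columns are A, B, C, D, E, F, G, H; row i has aⱼ where attribute j ∈ Si, else bᵢⱼ.
Initial tableau (one row per fragment):
  row 1: a1 a2 a3 b14 a5 a6 b17 a8
  row 2: b21 a2 b23 a4 b25 b26 a7 b28
  row 3: b31 a2 b33 b34 b35 a6 a7 b38
Rows 1 and 3 agree on F; apply F→D and equate their D entries.
No row becomes fully distinguished — the join is lossy.

No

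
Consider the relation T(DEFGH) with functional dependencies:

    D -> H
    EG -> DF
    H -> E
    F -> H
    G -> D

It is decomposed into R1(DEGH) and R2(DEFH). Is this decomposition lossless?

Common attributes: R1 ∩ R2 = {DEH}.
No dependency enlarges {DEH}, so (DEH)⁺ = {DEH}.
The closure contains neither all of R1 = {DEGH} nor all of R2 = {DEFH}, so the common attributes are not a superkey of either fragment. The join is lossy.

No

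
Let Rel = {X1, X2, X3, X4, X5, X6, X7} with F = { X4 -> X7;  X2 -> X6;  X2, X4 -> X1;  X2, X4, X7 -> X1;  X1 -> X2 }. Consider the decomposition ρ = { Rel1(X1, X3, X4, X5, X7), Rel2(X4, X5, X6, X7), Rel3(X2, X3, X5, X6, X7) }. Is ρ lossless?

No

Chase test. Columns are X1, X2, X3, X4, X5, X6, X7; row i has aⱼ where attribute j ∈ Reli, else bᵢⱼ.
Initial tableau (one row per fragment):
  row 1: a1 b12 a3 a4 a5 b16 a7
  row 2: b21 b22 b23 a4 a5 a6 a7
  row 3: b31 a2 a3 b34 a5 a6 a7
No row becomes fully distinguished — the join is lossy.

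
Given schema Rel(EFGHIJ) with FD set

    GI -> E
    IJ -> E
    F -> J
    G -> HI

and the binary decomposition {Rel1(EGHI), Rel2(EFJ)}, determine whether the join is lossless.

No

Common attributes: Rel1 ∩ Rel2 = {E}.
No dependency enlarges {E}, so (E)⁺ = {E}.
The closure contains neither all of Rel1 = {EGHI} nor all of Rel2 = {EFJ}, so the common attributes are not a superkey of either fragment. The join is lossy.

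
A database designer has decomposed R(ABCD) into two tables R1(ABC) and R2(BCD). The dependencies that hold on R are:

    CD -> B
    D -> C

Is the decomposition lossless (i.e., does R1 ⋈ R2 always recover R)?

No

Common attributes: R1 ∩ R2 = {BC}.
No dependency enlarges {BC}, so (BC)⁺ = {BC}.
The closure contains neither all of R1 = {ABC} nor all of R2 = {BCD}, so the common attributes are not a superkey of either fragment. The join is lossy.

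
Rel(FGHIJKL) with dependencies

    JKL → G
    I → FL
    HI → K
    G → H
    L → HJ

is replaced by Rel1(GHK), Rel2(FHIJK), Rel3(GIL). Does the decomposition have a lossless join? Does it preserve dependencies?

Lossless test (chase): Rows 2 and 3 agree on I; apply I→FL and equate their FL entries. Rows 1 and 3 agree on G; apply G→H and equate their H entries. Rows 2 and 3 agree on L; apply L→HJ and equate their HJ entries. Rows 2 and 3 agree on HI; apply HI→K and equate their K entries. Rows 2 and 3 agree on JKL; apply JKL→G and equate their G entries. Row 2 is now all distinguished symbols — the join is lossless.
Dependency preservation: the restricted closure of {JKL} across the fragments never reaches {G}, so JKL → G cannot be enforced without a join — not preserved.

lossless but not dependency-preserving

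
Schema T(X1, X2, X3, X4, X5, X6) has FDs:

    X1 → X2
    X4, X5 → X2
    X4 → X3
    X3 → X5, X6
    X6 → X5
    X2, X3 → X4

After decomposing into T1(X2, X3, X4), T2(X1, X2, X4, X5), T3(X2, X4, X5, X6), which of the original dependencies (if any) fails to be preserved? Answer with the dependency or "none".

X3 → X5, X6

Check X3 → X5, X6: no single fragment contains all of {X3, X5, X6}, and the restricted closure of {X3} across the fragments never reaches {X5, X6}.
X1 → X2 is preserved.
X4, X5 → X2 is preserved.
X4 → X3 is preserved.
X6 → X5 is preserved.
X2, X3 → X4 is preserved.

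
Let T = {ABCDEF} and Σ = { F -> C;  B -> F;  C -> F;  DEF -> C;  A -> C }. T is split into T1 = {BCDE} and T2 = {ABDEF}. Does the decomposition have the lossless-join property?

Yes

Common attributes: T1 ∩ T2 = {BDE}.
Closure of {BDE}: B → F applies, adding F; DEF → C applies, adding C. So (BDE)⁺ = {BCDEF}.
This closure contains every attribute of T1, so T1 ∩ T2 → T1. The join is lossless.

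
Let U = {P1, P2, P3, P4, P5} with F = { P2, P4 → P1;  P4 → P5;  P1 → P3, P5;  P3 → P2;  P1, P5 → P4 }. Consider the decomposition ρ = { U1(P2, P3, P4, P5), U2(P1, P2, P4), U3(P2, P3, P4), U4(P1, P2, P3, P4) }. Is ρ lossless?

Yes

Chase test. Columns are P1, P2, P3, P4, P5; row i has aⱼ where attribute j ∈ Ui, else bᵢⱼ.
Initial tableau (one row per fragment):
  row 1: b11 a2 a3 a4 a5
  row 2: a1 a2 b23 a4 b25
  row 3: b31 a2 a3 a4 b35
  row 4: a1 a2 a3 a4 b45
Rows 1 and 2 agree on P2, P4; apply P2, P4→P1 and equate their P1 entries.
Rows 1 and 3 agree on P2, P4; apply P2, P4→P1 and equate their P1 entries.
Rows 1 and 2 agree on P4; apply P4→P5 and equate their P5 entries.
Rows 1 and 3 agree on P4; apply P4→P5 and equate their P5 entries.
Rows 1 and 4 agree on P4; apply P4→P5 and equate their P5 entries.
Rows 1 and 2 agree on P1; apply P1→P3, P5 and equate their P3, P5 entries.
Row 1 is now all distinguished symbols — the join is lossless.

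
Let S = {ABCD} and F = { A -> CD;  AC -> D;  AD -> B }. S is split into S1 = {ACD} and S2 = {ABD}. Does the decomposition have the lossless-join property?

Common attributes: S1 ∩ S2 = {AD}.
Closure of {AD}: A → CD applies, adding C; AD → B applies, adding B. So (AD)⁺ = {ABCD}.
This closure contains every attribute of S1, so S1 ∩ S2 → S1. The join is lossless.

Yes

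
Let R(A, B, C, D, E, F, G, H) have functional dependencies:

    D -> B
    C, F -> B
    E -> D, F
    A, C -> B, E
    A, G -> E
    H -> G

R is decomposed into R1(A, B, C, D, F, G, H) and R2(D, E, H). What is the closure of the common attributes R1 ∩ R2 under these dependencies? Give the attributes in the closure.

R1 ∩ R2 = {D, H}.
D → B applies, adding B
H → G applies, adding G
Closure: {B, D, G, H}.

B, D, G, H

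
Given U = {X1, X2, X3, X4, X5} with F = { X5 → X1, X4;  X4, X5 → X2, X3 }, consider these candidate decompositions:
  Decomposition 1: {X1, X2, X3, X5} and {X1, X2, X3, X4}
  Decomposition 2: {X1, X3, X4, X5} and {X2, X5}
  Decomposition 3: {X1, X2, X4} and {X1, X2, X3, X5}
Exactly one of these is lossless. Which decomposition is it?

Decomposition 1: common = {X1, X2, X3}, closure = {X1, X2, X3} → lossy.
Decomposition 2: common = {X5}, closure = {X1, X2, X3, X4, X5} → lossless.
Decomposition 3: common = {X1, X2}, closure = {X1, X2} → lossy.

Decomposition 2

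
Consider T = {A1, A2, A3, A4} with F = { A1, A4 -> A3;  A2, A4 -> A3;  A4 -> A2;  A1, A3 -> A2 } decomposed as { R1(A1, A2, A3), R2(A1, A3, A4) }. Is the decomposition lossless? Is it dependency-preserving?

lossless but not dependency-preserving

Lossless test: (A1, A3)⁺ = {A1, A2, A3}, which contains all of one fragment — lossless.
Dependency preservation: the restricted closure of {A4} across the fragments never reaches {A2}, so A4 → A2 cannot be enforced without a join — not preserved.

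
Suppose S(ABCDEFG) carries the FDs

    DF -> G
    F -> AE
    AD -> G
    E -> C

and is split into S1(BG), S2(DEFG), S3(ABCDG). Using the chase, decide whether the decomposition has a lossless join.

Chase test. Columns are ABCDEFG; row i has aⱼ where attribute j ∈ Si, else bᵢⱼ.
Initial tableau (one row per fragment):
  row 1: b11 a2 b13 b14 b15 b16 a7
  row 2: b21 b22 b23 a4 a5 a6 a7
  row 3: a1 a2 a3 a4 b35 b36 a7
No row becomes fully distinguished — the join is lossy.

No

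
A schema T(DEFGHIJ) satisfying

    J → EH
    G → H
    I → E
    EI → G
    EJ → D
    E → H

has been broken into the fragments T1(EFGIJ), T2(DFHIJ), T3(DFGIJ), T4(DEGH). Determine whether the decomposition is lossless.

Yes

Chase test. Columns are DEFGHIJ; row i has aⱼ where attribute j ∈ Ti, else bᵢⱼ.
Initial tableau (one row per fragment):
  row 1: b11 a2 a3 a4 b15 a6 a7
  row 2: a1 b22 a3 b24 a5 a6 a7
  row 3: a1 b32 a3 a4 b35 a6 a7
  row 4: a1 a2 b43 a4 a5 b46 b47
Rows 1 and 2 agree on J; apply J→EH and equate their EH entries.
Rows 1 and 3 agree on J; apply J→EH and equate their EH entries.
Rows 1 and 2 agree on EI; apply EI→G and equate their G entries.
Rows 1 and 2 agree on EJ; apply EJ→D and equate their D entries.
Row 1 is now all distinguished symbols — the join is lossless.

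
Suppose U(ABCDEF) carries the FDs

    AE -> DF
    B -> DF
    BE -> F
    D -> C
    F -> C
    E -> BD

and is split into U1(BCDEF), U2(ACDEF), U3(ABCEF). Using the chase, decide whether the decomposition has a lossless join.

Yes

Chase test. Columns are ABCDEF; row i has aⱼ where attribute j ∈ Ui, else bᵢⱼ.
Initial tableau (one row per fragment):
  row 1: b11 a2 a3 a4 a5 a6
  row 2: a1 b22 a3 a4 a5 a6
  row 3: a1 a2 a3 b34 a5 a6
Rows 2 and 3 agree on AE; apply AE→DF and equate their DF entries.
Rows 1 and 2 agree on E; apply E→BD and equate their BD entries.
Row 2 is now all distinguished symbols — the join is lossless.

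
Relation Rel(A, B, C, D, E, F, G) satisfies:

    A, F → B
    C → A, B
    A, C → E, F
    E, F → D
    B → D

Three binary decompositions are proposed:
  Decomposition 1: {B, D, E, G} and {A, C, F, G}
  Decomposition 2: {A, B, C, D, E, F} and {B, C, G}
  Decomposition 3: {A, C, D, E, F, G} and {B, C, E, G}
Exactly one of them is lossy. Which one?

Decomposition 1: common = {G}, closure = {G} → lossy.
Decomposition 2: common = {B, C}, closure = {A, B, C, D, E, F} → lossless.
Decomposition 3: common = {C, E, G}, closure = {A, B, C, D, E, F, G} → lossless.

Decomposition 1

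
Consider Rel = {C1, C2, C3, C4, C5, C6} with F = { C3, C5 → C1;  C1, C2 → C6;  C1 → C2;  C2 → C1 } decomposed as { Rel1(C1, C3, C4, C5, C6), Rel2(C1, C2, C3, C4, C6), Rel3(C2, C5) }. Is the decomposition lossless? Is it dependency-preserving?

lossless and dependency-preserving

Lossless test (chase): Rows 1 and 2 agree on C1; apply C1→C2 and equate their C2 entries. Rows 1 and 3 agree on C2; apply C2→C1 and equate their C1 entries. Rows 1 and 3 agree on C1, C2; apply C1, C2→C6 and equate their C6 entries. Row 1 is now all distinguished symbols — the join is lossless.
Dependency preservation: every FD's attributes lie within a single fragment, so each can be enforced locally — preserved.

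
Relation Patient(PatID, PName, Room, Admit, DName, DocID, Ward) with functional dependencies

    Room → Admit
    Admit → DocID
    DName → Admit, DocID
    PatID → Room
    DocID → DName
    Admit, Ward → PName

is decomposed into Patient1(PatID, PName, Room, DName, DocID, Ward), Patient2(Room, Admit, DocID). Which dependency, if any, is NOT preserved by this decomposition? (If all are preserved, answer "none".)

none

Room → Admit lies within Patient2.
Admit → DocID lies within Patient2.
DName → Admit, DocID: restricted closure across fragments reaches Admit, DocID.
PatID → Room lies within Patient1.
DocID → DName lies within Patient1.
Admit, Ward → PName: restricted closure across fragments reaches PName.
Every dependency is enforceable on the fragments, so the decomposition is dependency-preserving.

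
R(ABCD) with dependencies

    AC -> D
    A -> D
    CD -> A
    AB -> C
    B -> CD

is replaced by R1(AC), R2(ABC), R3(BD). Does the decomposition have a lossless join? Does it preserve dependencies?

lossless but not dependency-preserving

Lossless test (chase): Rows 1 and 2 agree on AC; apply AC→D and equate their D entries. Rows 2 and 3 agree on B; apply B→CD and equate their CD entries. Rows 1 and 3 agree on CD; apply CD→A and equate their A entries. Row 2 is now all distinguished symbols — the join is lossless.
Dependency preservation: the restricted closure of {AC} across the fragments never reaches {D}, so AC → D cannot be enforced without a join — not preserved.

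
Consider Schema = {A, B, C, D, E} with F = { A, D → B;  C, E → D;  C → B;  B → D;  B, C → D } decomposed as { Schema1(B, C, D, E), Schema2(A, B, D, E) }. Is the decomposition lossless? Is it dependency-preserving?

Lossless test: (B, D, E)⁺ = {B, D, E}, which is a superkey of neither fragment — lossy.
Dependency preservation: every FD's attributes lie within a single fragment, so each can be enforced locally — preserved.

lossy but dependency-preserving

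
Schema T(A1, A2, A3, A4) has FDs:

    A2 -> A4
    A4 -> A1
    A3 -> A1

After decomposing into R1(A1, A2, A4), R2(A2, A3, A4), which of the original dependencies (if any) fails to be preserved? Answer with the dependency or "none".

A3 -> A1

Check A3 → A1: no single fragment contains all of {A1, A3}, and the restricted closure of {A3} across the fragments never reaches {A1}.
A2 → A4 is preserved.
A4 → A1 is preserved.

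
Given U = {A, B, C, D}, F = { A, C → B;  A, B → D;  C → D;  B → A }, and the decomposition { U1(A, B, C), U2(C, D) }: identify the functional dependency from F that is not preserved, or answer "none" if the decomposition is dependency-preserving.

Check A, B → D: no single fragment contains all of {A, B, D}, and the restricted closure of {A, B} across the fragments never reaches {D}.
A, C → B is preserved.
C → D is preserved.
B → A is preserved.

A, B → D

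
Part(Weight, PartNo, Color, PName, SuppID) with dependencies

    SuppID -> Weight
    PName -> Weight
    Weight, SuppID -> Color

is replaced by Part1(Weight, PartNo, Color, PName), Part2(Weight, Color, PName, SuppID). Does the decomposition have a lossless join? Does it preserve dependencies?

Lossless test: (Weight, Color, PName)⁺ = {Weight, Color, PName}, which is a superkey of neither fragment — lossy.
Dependency preservation: every FD's attributes lie within a single fragment, so each can be enforced locally — preserved.

lossy but dependency-preserving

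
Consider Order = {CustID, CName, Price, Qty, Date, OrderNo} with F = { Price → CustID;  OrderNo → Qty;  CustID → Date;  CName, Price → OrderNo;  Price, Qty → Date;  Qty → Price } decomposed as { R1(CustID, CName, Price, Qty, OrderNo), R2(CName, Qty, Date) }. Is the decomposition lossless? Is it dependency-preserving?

Lossless test: (CName, Qty)⁺ = {CustID, CName, Price, Qty, Date, OrderNo}, which contains all of one fragment — lossless.
Dependency preservation: the restricted closure of {CustID} across the fragments never reaches {Date}, so CustID → Date cannot be enforced without a join — not preserved.

lossless but not dependency-preserving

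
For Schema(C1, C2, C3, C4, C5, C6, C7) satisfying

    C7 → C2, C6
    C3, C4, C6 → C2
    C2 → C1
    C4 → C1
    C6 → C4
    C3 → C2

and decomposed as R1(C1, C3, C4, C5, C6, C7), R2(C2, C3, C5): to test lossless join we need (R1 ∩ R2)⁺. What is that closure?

R1 ∩ R2 = {C3, C5}.
C3 → C2 applies, adding C2
C2 → C1 applies, adding C1
Closure: {C1, C2, C3, C5}.

C1, C2, C3, C5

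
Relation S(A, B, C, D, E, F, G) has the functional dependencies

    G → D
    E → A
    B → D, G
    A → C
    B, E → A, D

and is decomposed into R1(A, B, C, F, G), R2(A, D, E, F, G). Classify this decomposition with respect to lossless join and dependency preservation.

Lossless test: (A, F, G)⁺ = {A, C, D, F, G}, which is a superkey of neither fragment — lossy.
Dependency preservation: B → D, G; B, E → A, D are not contained in any single fragment, but the restricted closure of each left-hand side across the fragments still reaches the right-hand side; the remaining FDs each lie inside some fragment. All dependencies are preserved.

lossy but dependency-preserving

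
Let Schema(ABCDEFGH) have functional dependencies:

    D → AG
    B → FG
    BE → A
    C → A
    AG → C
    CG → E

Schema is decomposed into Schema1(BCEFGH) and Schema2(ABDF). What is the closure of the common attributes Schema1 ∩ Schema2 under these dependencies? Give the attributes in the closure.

BFG

Schema1 ∩ Schema2 = {BF}.
B → FG applies, adding G
Closure: {BFG}.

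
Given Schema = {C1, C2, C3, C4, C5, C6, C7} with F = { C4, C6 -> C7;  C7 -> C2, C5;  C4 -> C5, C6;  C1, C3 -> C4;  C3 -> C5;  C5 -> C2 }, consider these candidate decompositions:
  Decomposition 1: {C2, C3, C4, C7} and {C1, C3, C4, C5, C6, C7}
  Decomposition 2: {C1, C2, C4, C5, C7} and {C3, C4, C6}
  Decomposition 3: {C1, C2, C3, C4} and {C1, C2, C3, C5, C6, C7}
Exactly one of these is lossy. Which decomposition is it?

Decomposition 1: common = {C3, C4, C7}, closure = {C2, C3, C4, C5, C6, C7} → lossless.
Decomposition 2: common = {C4}, closure = {C2, C4, C5, C6, C7} → lossy.
Decomposition 3: common = {C1, C2, C3}, closure = {C1, C2, C3, C4, C5, C6, C7} → lossless.

Decomposition 2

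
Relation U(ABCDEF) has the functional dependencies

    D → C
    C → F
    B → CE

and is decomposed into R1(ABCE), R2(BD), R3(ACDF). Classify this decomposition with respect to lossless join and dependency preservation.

Lossless test (chase): Rows 2 and 3 agree on D; apply D→C and equate their C entries. Rows 1 and 2 agree on C; apply C→F and equate their F entries. Rows 1 and 3 agree on C; apply C→F and equate their F entries. Rows 1 and 2 agree on B; apply B→CE and equate their CE entries. No row becomes fully distinguished — the join is lossy.
Dependency preservation: every FD's attributes lie within a single fragment, so each can be enforced locally — preserved.

lossy but dependency-preserving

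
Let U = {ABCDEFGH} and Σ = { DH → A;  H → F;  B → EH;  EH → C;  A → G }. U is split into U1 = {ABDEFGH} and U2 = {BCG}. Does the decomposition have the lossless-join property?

Yes

Common attributes: U1 ∩ U2 = {BG}.
Closure of {BG}: B → EH applies, adding EH; EH → C applies, adding C; H → F applies, adding F. So (BG)⁺ = {BCEFGH}.
This closure contains every attribute of U2, so U1 ∩ U2 → U2. The join is lossless.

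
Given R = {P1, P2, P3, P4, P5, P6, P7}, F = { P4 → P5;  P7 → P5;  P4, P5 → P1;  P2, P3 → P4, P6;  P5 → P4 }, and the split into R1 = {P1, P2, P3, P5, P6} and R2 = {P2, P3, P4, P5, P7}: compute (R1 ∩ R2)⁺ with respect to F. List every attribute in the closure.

P1, P2, P3, P4, P5, P6

R1 ∩ R2 = {P2, P3, P5}.
P2, P3 → P4, P6 applies, adding P4, P6
P4, P5 → P1 applies, adding P1
Closure: {P1, P2, P3, P4, P5, P6}.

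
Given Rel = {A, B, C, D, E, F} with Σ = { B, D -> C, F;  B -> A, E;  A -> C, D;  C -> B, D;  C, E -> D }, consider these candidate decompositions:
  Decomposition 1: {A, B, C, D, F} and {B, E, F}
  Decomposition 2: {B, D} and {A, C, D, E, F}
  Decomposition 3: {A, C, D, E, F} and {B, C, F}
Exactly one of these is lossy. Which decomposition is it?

Decomposition 2

Decomposition 1: common = {B, F}, closure = {A, B, C, D, E, F} → lossless.
Decomposition 2: common = {D}, closure = {D} → lossy.
Decomposition 3: common = {C, F}, closure = {A, B, C, D, E, F} → lossless.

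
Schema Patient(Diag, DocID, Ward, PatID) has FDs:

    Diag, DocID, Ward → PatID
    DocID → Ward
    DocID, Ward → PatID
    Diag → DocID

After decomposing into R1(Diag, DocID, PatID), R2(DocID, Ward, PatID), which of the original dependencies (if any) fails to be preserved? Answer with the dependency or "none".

Diag, DocID, Ward → PatID: restricted closure across fragments reaches PatID.
DocID → Ward lies within R2.
DocID, Ward → PatID lies within R2.
Diag → DocID lies within R1.
Every dependency is enforceable on the fragments, so the decomposition is dependency-preserving.

none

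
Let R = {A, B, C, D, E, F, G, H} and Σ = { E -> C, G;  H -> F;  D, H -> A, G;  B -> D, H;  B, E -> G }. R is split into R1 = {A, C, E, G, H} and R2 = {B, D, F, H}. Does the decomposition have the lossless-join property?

No

Common attributes: R1 ∩ R2 = {H}.
Closure of {H}: H → F applies, adding F. So (H)⁺ = {F, H}.
The closure contains neither all of R1 = {A, C, E, G, H} nor all of R2 = {B, D, F, H}, so the common attributes are not a superkey of either fragment. The join is lossy.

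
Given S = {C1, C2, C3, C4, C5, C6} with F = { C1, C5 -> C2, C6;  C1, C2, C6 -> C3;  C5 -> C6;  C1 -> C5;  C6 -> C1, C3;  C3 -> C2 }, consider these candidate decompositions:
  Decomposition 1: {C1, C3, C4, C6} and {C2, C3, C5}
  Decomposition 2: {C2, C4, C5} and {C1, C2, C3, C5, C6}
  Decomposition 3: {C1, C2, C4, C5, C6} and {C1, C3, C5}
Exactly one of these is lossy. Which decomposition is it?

Decomposition 1: common = {C3}, closure = {C2, C3} → lossy.
Decomposition 2: common = {C2, C5}, closure = {C1, C2, C3, C5, C6} → lossless.
Decomposition 3: common = {C1, C5}, closure = {C1, C2, C3, C5, C6} → lossless.

Decomposition 1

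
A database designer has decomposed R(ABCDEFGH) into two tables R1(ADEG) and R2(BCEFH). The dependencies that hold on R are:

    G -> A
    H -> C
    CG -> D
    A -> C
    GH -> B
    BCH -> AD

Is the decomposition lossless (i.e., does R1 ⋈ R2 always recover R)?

Common attributes: R1 ∩ R2 = {E}.
No dependency enlarges {E}, so (E)⁺ = {E}.
The closure contains neither all of R1 = {ADEG} nor all of R2 = {BCEFH}, so the common attributes are not a superkey of either fragment. The join is lossy.

No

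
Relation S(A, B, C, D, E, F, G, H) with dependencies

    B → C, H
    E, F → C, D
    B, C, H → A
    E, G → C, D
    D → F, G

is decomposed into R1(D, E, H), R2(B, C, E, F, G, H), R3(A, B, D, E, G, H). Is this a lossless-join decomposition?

Yes

Chase test. Columns are A, B, C, D, E, F, G, H; row i has aⱼ where attribute j ∈ Ri, else bᵢⱼ.
Initial tableau (one row per fragment):
  row 1: b11 b12 b13 a4 a5 b16 b17 a8
  row 2: b21 a2 a3 b24 a5 a6 a7 a8
  row 3: a1 a2 b33 a4 a5 b36 a7 a8
Rows 2 and 3 agree on B; apply B→C, H and equate their C, H entries.
Rows 2 and 3 agree on B, C, H; apply B, C, H→A and equate their A entries.
Rows 2 and 3 agree on E, G; apply E, G→C, D and equate their C, D entries.
Rows 1 and 2 agree on D; apply D→F, G and equate their F, G entries.
Rows 1 and 3 agree on D; apply D→F, G and equate their F, G entries.
Rows 1 and 2 agree on E, F; apply E, F→C, D and equate their C, D entries.
Row 2 is now all distinguished symbols — the join is lossless.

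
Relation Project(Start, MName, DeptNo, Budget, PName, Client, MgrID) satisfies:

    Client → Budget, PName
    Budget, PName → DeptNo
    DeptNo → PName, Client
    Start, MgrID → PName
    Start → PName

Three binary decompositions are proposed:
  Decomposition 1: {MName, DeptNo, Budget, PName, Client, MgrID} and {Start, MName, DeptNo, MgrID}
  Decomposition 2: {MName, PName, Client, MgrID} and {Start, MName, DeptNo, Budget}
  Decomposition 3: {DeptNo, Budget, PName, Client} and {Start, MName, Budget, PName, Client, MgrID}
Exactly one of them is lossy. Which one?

Decomposition 1: common = {MName, DeptNo, MgrID}, closure = {MName, DeptNo, Budget, PName, Client, MgrID} → lossless.
Decomposition 2: common = {MName}, closure = {MName} → lossy.
Decomposition 3: common = {Budget, PName, Client}, closure = {DeptNo, Budget, PName, Client} → lossless.

Decomposition 2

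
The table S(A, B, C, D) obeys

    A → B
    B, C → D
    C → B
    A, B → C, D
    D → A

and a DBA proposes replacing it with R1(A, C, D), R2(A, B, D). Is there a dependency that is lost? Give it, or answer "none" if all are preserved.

none

A → B lies within R2.
B, C → D: restricted closure across fragments reaches D.
C → B: restricted closure across fragments reaches B.
A, B → C, D: restricted closure across fragments reaches C, D.
D → A lies within R1.
Every dependency is enforceable on the fragments, so the decomposition is dependency-preserving.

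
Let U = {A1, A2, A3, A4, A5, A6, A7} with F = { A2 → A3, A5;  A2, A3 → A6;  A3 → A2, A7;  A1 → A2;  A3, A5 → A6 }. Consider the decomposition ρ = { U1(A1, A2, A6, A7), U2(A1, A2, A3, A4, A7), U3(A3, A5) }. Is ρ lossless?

Yes

Chase test. Columns are A1, A2, A3, A4, A5, A6, A7; row i has aⱼ where attribute j ∈ Ui, else bᵢⱼ.
Initial tableau (one row per fragment):
  row 1: a1 a2 b13 b14 b15 a6 a7
  row 2: a1 a2 a3 a4 b25 b26 a7
  row 3: b31 b32 a3 b34 a5 b36 b37
Rows 1 and 2 agree on A2; apply A2→A3, A5 and equate their A3, A5 entries.
Rows 1 and 2 agree on A2, A3; apply A2, A3→A6 and equate their A6 entries.
Rows 1 and 3 agree on A3; apply A3→A2, A7 and equate their A2, A7 entries.
Rows 1 and 3 agree on A2; apply A2→A3, A5 and equate their A3, A5 entries.
Rows 1 and 3 agree on A2, A3; apply A2, A3→A6 and equate their A6 entries.
Row 2 is now all distinguished symbols — the join is lossless.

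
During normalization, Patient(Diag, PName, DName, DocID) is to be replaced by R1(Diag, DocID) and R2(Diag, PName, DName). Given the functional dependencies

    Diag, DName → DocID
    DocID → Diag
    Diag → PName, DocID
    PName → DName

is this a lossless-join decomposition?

Common attributes: R1 ∩ R2 = {Diag}.
Closure of {Diag}: Diag → PName, DocID applies, adding PName, DocID; PName → DName applies, adding DName. So (Diag)⁺ = {Diag, PName, DName, DocID}.
This closure contains every attribute of R1, so R1 ∩ R2 → R1. The join is lossless.

Yes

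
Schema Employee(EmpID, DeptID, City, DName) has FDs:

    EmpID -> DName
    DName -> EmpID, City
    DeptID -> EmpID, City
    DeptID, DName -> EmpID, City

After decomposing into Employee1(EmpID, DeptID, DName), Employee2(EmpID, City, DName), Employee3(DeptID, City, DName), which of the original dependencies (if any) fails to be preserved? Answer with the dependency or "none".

none

EmpID → DName lies within Employee1.
DName → EmpID, City lies within Employee2.
DeptID → EmpID, City: restricted closure across fragments reaches EmpID, City.
DeptID, DName → EmpID, City: restricted closure across fragments reaches EmpID, City.
Every dependency is enforceable on the fragments, so the decomposition is dependency-preserving.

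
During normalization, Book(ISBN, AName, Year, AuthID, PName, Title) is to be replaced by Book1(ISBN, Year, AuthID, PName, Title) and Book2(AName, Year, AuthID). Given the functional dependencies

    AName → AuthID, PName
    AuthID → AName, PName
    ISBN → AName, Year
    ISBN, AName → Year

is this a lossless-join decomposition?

Yes

Common attributes: Book1 ∩ Book2 = {Year, AuthID}.
Closure of {Year, AuthID}: AuthID → AName, PName applies, adding AName, PName. So (Year, AuthID)⁺ = {AName, Year, AuthID, PName}.
This closure contains every attribute of Book2, so Book1 ∩ Book2 → Book2. The join is lossless.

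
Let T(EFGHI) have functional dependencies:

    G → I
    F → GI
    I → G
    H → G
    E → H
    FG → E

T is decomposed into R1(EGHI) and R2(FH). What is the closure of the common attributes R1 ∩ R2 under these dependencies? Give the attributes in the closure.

GHI

R1 ∩ R2 = {H}.
H → G applies, adding G
G → I applies, adding I
Closure: {GHI}.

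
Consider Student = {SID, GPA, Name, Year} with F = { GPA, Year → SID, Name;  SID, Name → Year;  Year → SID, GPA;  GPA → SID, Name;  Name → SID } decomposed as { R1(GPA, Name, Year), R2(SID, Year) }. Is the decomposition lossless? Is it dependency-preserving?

Lossless test: (Year)⁺ = {SID, GPA, Name, Year}, which contains all of one fragment — lossless.
Dependency preservation: GPA, Year → SID, Name; SID, Name → Year; Year → SID, GPA; GPA → SID, Name; Name → SID are not contained in any single fragment, but the restricted closure of each left-hand side across the fragments still reaches the right-hand side; the remaining FDs each lie inside some fragment. All dependencies are preserved.

lossless and dependency-preserving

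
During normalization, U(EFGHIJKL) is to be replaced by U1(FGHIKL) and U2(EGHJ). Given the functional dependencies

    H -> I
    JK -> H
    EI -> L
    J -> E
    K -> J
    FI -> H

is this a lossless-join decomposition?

No

Common attributes: U1 ∩ U2 = {GH}.
Closure of {GH}: H → I applies, adding I. So (GH)⁺ = {GHI}.
The closure contains neither all of U1 = {FGHIKL} nor all of U2 = {EGHJ}, so the common attributes are not a superkey of either fragment. The join is lossy.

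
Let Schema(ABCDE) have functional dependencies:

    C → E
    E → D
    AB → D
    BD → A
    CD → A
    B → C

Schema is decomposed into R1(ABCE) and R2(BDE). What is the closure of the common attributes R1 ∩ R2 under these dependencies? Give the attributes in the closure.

R1 ∩ R2 = {BE}.
E → D applies, adding D
BD → A applies, adding A
B → C applies, adding C
Closure: {ABCDE}.

ABCDE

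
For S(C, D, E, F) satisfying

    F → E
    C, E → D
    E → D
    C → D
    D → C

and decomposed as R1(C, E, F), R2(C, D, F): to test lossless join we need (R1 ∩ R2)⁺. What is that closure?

R1 ∩ R2 = {C, F}.
F → E applies, adding E
C, E → D applies, adding D
Closure: {C, D, E, F}.

C, D, E, F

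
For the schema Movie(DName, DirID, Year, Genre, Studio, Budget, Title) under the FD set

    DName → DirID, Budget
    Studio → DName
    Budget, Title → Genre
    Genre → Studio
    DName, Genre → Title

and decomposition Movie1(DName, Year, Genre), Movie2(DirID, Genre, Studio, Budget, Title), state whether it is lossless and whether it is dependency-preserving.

Lossless test: (Genre)⁺ = {DName, DirID, Genre, Studio, Budget, Title}, which contains all of one fragment — lossless.
Dependency preservation: the restricted closure of {DName} across the fragments never reaches {DirID, Budget}, so DName → DirID, Budget cannot be enforced without a join — not preserved.

lossless but not dependency-preserving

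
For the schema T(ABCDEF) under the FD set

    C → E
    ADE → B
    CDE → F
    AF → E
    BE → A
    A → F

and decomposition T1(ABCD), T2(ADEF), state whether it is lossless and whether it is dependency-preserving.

lossless but not dependency-preserving

Lossless test: (AD)⁺ = {ABDEF}, which contains all of one fragment — lossless.
Dependency preservation: the restricted closure of {C} across the fragments never reaches {E}, so C → E cannot be enforced without a join — not preserved.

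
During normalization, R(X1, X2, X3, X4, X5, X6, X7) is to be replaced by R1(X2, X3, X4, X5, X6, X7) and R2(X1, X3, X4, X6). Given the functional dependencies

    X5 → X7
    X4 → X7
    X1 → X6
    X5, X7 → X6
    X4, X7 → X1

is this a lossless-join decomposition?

Yes

Common attributes: R1 ∩ R2 = {X3, X4, X6}.
Closure of {X3, X4, X6}: X4 → X7 applies, adding X7; X4, X7 → X1 applies, adding X1. So (X3, X4, X6)⁺ = {X1, X3, X4, X6, X7}.
This closure contains every attribute of R2, so R1 ∩ R2 → R2. The join is lossless.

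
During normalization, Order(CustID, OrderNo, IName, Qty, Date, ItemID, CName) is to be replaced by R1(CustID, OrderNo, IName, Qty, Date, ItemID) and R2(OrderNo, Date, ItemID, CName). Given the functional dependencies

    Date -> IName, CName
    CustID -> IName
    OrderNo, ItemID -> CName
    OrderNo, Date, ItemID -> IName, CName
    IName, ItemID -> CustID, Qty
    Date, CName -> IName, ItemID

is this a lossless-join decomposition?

Yes

Common attributes: R1 ∩ R2 = {OrderNo, Date, ItemID}.
Closure of {OrderNo, Date, ItemID}: Date → IName, CName applies, adding IName, CName; IName, ItemID → CustID, Qty applies, adding CustID, Qty. So (OrderNo, Date, ItemID)⁺ = {CustID, OrderNo, IName, Qty, Date, ItemID, CName}.
This closure contains every attribute of R1, so R1 ∩ R2 → R1. The join is lossless.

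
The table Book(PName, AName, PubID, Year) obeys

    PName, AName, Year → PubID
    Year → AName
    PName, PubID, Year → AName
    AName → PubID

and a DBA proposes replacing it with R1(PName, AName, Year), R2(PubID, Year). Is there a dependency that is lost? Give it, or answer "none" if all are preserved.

Check AName → PubID: no single fragment contains all of {AName, PubID}, and the restricted closure of {AName} across the fragments never reaches {PubID}.
PName, AName, Year → PubID is preserved.
Year → AName is preserved.
PName, PubID, Year → AName is preserved.

AName → PubID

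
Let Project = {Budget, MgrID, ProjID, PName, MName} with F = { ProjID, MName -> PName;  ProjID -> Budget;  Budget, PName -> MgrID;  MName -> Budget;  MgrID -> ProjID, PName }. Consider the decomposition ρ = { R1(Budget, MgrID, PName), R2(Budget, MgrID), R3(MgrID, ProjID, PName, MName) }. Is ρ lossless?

Yes

Chase test. Columns are Budget, MgrID, ProjID, PName, MName; row i has aⱼ where attribute j ∈ Ri, else bᵢⱼ.
Initial tableau (one row per fragment):
  row 1: a1 a2 b13 a4 b15
  row 2: a1 a2 b23 b24 b25
  row 3: b31 a2 a3 a4 a5
Rows 1 and 2 agree on MgrID; apply MgrID→ProjID, PName and equate their ProjID, PName entries.
Rows 1 and 3 agree on MgrID; apply MgrID→ProjID, PName and equate their ProjID, PName entries.
Rows 1 and 3 agree on ProjID; apply ProjID→Budget and equate their Budget entries.
Row 3 is now all distinguished symbols — the join is lossless.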